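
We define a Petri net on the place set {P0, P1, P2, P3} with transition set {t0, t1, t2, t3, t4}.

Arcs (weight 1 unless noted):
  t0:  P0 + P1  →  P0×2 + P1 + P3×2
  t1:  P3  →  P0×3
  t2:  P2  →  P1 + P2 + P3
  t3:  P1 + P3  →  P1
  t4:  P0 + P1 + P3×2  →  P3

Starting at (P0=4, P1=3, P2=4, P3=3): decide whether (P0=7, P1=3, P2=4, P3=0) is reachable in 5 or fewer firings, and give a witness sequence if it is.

YES — reachable via ⟨t1, t3, t3⟩ (3 firings)

step 1: fire t1:  (P0=4, P1=3, P2=4, P3=3) → (P0=7, P1=3, P2=4, P3=2)
step 2: fire t3:  (P0=7, P1=3, P2=4, P3=2) → (P0=7, P1=3, P2=4, P3=1)
step 3: fire t3:  (P0=7, P1=3, P2=4, P3=1) → (P0=7, P1=3, P2=4, P3=0)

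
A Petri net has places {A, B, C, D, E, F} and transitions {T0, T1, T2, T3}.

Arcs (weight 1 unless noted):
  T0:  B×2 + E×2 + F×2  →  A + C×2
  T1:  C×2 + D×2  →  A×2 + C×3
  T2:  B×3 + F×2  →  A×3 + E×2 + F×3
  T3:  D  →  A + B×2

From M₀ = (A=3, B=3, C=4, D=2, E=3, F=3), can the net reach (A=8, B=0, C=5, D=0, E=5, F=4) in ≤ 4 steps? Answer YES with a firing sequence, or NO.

YES — reachable via ⟨T1, T2⟩ (2 firings)

step 1: fire T1:  (A=3, B=3, C=4, D=2, E=3, F=3) → (A=5, B=3, C=5, D=0, E=3, F=3)
step 2: fire T2:  (A=5, B=3, C=5, D=0, E=3, F=3) → (A=8, B=0, C=5, D=0, E=5, F=4)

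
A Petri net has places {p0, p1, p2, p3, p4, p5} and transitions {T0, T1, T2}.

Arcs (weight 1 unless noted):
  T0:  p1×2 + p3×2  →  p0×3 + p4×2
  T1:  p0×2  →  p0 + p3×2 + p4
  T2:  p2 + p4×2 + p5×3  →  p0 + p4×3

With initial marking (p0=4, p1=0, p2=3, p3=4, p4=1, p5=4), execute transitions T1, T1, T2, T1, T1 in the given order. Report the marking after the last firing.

step 1: fire T1:  (p0=4, p1=0, p2=3, p3=4, p4=1, p5=4) → (p0=3, p1=0, p2=3, p3=6, p4=2, p5=4)
step 2: fire T1:  (p0=3, p1=0, p2=3, p3=6, p4=2, p5=4) → (p0=2, p1=0, p2=3, p3=8, p4=3, p5=4)
step 3: fire T2:  (p0=2, p1=0, p2=3, p3=8, p4=3, p5=4) → (p0=3, p1=0, p2=2, p3=8, p4=4, p5=1)
step 4: fire T1:  (p0=3, p1=0, p2=2, p3=8, p4=4, p5=1) → (p0=2, p1=0, p2=2, p3=10, p4=5, p5=1)
step 5: fire T1:  (p0=2, p1=0, p2=2, p3=10, p4=5, p5=1) → (p0=1, p1=0, p2=2, p3=12, p4=6, p5=1)

(p0=1, p1=0, p2=2, p3=12, p4=6, p5=1)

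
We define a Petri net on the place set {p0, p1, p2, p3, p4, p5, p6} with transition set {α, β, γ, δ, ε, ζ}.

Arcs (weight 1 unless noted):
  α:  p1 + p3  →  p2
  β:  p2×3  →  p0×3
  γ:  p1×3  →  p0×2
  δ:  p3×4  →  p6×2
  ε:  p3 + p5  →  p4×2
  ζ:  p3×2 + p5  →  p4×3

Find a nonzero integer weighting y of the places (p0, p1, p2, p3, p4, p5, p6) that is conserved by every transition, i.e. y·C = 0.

y = (p0:3, p1:2, p2:3, p3:1, p4:1, p5:1, p6:2)

Incidence matrix C (rows=places, cols=transitions):
        α    β    γ    δ    ε    ζ
   p0   0    3    2    0    0    0
   p1  -1    0   -3    0    0    0
   p2   1   -3    0    0    0    0
   p3  -1    0    0   -4   -1   -2
   p4   0    0    0    0    2    3
   p5   0    0    0    0   -1   -1
   p6   0    0    0    2    0    0

Candidate y = [3, 2, 3, 1, 1, 1, 2]; check y·C column-wise:
  col α: 3·0 + 2·-1 + 3·1 + 1·-1 + 1·0 + 1·0 + 2·0 = 0
  col β: 3·3 + 2·0 + 3·-3 + 1·0 + 1·0 + 1·0 + 2·0 = 0
  col γ: 3·2 + 2·-3 + 3·0 + 1·0 + 1·0 + 1·0 + 2·0 = 0
  col δ: 3·0 + 2·0 + 3·0 + 1·-4 + 1·0 + 1·0 + 2·2 = 0
  col ε: 3·0 + 2·0 + 3·0 + 1·-1 + 1·2 + 1·-1 + 2·0 = 0
  col ζ: 3·0 + 2·0 + 3·0 + 1·-2 + 1·3 + 1·-1 + 2·0 = 0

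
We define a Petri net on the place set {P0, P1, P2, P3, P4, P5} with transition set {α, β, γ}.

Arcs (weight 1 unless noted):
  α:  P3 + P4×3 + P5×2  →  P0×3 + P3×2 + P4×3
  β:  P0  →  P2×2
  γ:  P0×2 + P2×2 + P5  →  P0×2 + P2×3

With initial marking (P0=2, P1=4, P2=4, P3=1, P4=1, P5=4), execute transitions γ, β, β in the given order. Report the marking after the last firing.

step 1: fire γ:  (P0=2, P1=4, P2=4, P3=1, P4=1, P5=4) → (P0=2, P1=4, P2=5, P3=1, P4=1, P5=3)
step 2: fire β:  (P0=2, P1=4, P2=5, P3=1, P4=1, P5=3) → (P0=1, P1=4, P2=7, P3=1, P4=1, P5=3)
step 3: fire β:  (P0=1, P1=4, P2=7, P3=1, P4=1, P5=3) → (P0=0, P1=4, P2=9, P3=1, P4=1, P5=3)

(P0=0, P1=4, P2=9, P3=1, P4=1, P5=3)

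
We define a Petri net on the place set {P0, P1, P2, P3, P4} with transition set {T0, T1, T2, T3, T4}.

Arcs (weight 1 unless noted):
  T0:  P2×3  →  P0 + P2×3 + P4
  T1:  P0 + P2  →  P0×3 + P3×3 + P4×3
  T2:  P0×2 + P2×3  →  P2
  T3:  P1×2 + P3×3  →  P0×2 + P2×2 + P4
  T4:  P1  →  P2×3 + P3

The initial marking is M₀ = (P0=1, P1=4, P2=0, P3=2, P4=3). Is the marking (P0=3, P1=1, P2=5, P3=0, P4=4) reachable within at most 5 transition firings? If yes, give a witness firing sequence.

YES — reachable via ⟨T4, T3⟩ (2 firings)

step 1: fire T4:  (P0=1, P1=4, P2=0, P3=2, P4=3) → (P0=1, P1=3, P2=3, P3=3, P4=3)
step 2: fire T3:  (P0=1, P1=3, P2=3, P3=3, P4=3) → (P0=3, P1=1, P2=5, P3=0, P4=4)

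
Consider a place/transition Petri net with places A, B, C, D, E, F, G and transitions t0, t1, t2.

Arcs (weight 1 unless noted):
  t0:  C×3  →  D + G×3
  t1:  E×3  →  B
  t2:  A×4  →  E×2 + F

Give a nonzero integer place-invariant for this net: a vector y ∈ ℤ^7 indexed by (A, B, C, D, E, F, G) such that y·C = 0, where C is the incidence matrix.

Incidence matrix C (rows=places, cols=transitions):
       t0   t1   t2
    A   0    0   -4
    B   0    1    0
    C  -3    0    0
    D   1    0    0
    E   0   -3    2
    F   0    0    1
    G   3    0    0

Candidate y = [0, 0, 1, 3, 0, 0, 0]; check y·C column-wise:
  col t0: 1·-3 + 3·1 + 0·3 = 0
  col t1: 0·1 + 1·0 + 3·0 + 0·-3 = 0
  col t2: 0·-4 + 1·0 + 3·0 + 0·2 + 0·1 = 0

y = (A:0, B:0, C:1, D:3, E:0, F:0, G:0)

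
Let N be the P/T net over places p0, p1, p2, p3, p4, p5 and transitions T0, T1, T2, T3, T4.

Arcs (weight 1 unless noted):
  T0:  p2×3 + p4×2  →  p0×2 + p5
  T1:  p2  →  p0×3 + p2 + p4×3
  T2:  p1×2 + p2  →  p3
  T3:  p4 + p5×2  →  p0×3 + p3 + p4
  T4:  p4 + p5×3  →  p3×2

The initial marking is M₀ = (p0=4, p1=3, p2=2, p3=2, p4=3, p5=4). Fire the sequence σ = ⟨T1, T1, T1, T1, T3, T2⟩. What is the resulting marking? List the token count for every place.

(p0=19, p1=1, p2=1, p3=4, p4=15, p5=2)

step 1: fire T1:  (p0=4, p1=3, p2=2, p3=2, p4=3, p5=4) → (p0=7, p1=3, p2=2, p3=2, p4=6, p5=4)
step 2: fire T1:  (p0=7, p1=3, p2=2, p3=2, p4=6, p5=4) → (p0=10, p1=3, p2=2, p3=2, p4=9, p5=4)
step 3: fire T1:  (p0=10, p1=3, p2=2, p3=2, p4=9, p5=4) → (p0=13, p1=3, p2=2, p3=2, p4=12, p5=4)
step 4: fire T1:  (p0=13, p1=3, p2=2, p3=2, p4=12, p5=4) → (p0=16, p1=3, p2=2, p3=2, p4=15, p5=4)
step 5: fire T3:  (p0=16, p1=3, p2=2, p3=2, p4=15, p5=4) → (p0=19, p1=3, p2=2, p3=3, p4=15, p5=2)
step 6: fire T2:  (p0=19, p1=3, p2=2, p3=3, p4=15, p5=2) → (p0=19, p1=1, p2=1, p3=4, p4=15, p5=2)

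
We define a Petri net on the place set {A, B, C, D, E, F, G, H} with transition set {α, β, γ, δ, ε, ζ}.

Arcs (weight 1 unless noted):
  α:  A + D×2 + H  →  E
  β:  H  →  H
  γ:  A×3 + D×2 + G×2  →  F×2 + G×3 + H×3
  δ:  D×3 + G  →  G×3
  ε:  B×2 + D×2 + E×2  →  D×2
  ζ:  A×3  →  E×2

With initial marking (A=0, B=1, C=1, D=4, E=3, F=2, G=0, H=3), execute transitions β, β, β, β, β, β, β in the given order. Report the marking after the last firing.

(A=0, B=1, C=1, D=4, E=3, F=2, G=0, H=3)

step 1: fire β:  (A=0, B=1, C=1, D=4, E=3, F=2, G=0, H=3) → (A=0, B=1, C=1, D=4, E=3, F=2, G=0, H=3)
step 2: fire β:  (A=0, B=1, C=1, D=4, E=3, F=2, G=0, H=3) → (A=0, B=1, C=1, D=4, E=3, F=2, G=0, H=3)
step 3: fire β:  (A=0, B=1, C=1, D=4, E=3, F=2, G=0, H=3) → (A=0, B=1, C=1, D=4, E=3, F=2, G=0, H=3)
step 4: fire β:  (A=0, B=1, C=1, D=4, E=3, F=2, G=0, H=3) → (A=0, B=1, C=1, D=4, E=3, F=2, G=0, H=3)
step 5: fire β:  (A=0, B=1, C=1, D=4, E=3, F=2, G=0, H=3) → (A=0, B=1, C=1, D=4, E=3, F=2, G=0, H=3)
step 6: fire β:  (A=0, B=1, C=1, D=4, E=3, F=2, G=0, H=3) → (A=0, B=1, C=1, D=4, E=3, F=2, G=0, H=3)
step 7: fire β:  (A=0, B=1, C=1, D=4, E=3, F=2, G=0, H=3) → (A=0, B=1, C=1, D=4, E=3, F=2, G=0, H=3)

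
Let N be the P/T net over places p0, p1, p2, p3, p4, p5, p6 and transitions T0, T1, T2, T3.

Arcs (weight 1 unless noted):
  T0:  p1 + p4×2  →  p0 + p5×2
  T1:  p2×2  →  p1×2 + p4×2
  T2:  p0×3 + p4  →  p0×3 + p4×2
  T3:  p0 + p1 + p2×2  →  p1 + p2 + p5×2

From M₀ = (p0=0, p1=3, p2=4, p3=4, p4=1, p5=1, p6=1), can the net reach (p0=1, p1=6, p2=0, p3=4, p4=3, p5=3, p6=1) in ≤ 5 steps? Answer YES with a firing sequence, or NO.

YES — reachable via ⟨T1, T0, T1⟩ (3 firings)

step 1: fire T1:  (p0=0, p1=3, p2=4, p3=4, p4=1, p5=1, p6=1) → (p0=0, p1=5, p2=2, p3=4, p4=3, p5=1, p6=1)
step 2: fire T0:  (p0=0, p1=5, p2=2, p3=4, p4=3, p5=1, p6=1) → (p0=1, p1=4, p2=2, p3=4, p4=1, p5=3, p6=1)
step 3: fire T1:  (p0=1, p1=4, p2=2, p3=4, p4=1, p5=3, p6=1) → (p0=1, p1=6, p2=0, p3=4, p4=3, p5=3, p6=1)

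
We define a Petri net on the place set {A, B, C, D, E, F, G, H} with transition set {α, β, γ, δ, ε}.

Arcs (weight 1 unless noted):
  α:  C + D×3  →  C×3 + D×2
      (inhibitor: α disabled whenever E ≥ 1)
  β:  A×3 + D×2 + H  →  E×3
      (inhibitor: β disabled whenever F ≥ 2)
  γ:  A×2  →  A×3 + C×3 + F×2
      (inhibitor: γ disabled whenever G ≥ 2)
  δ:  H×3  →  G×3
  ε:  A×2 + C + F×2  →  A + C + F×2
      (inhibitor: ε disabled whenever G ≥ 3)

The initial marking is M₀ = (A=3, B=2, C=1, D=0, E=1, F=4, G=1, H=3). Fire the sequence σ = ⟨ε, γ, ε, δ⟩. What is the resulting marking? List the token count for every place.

step 1: fire ε:  (A=3, B=2, C=1, D=0, E=1, F=4, G=1, H=3) → (A=2, B=2, C=1, D=0, E=1, F=4, G=1, H=3)
step 2: fire γ:  (A=2, B=2, C=1, D=0, E=1, F=4, G=1, H=3) → (A=3, B=2, C=4, D=0, E=1, F=6, G=1, H=3)
step 3: fire ε:  (A=3, B=2, C=4, D=0, E=1, F=6, G=1, H=3) → (A=2, B=2, C=4, D=0, E=1, F=6, G=1, H=3)
step 4: fire δ:  (A=2, B=2, C=4, D=0, E=1, F=6, G=1, H=3) → (A=2, B=2, C=4, D=0, E=1, F=6, G=4, H=0)

(A=2, B=2, C=4, D=0, E=1, F=6, G=4, H=0)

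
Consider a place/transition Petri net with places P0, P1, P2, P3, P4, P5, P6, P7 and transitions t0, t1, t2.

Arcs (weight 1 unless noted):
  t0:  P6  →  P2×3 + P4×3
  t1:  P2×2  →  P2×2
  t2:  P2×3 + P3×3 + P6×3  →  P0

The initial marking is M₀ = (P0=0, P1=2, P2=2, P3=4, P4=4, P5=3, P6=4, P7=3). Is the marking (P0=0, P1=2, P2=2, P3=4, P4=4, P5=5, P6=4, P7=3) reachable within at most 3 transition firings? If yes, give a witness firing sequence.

NO — not reachable within 3 firings

depth 0: 1 marking
depth 1: 2 markings reached so far
depth 2: 4 markings reached so far
depth 3: 5 markings reached so far
target is not among the 5 markings reachable within 3 steps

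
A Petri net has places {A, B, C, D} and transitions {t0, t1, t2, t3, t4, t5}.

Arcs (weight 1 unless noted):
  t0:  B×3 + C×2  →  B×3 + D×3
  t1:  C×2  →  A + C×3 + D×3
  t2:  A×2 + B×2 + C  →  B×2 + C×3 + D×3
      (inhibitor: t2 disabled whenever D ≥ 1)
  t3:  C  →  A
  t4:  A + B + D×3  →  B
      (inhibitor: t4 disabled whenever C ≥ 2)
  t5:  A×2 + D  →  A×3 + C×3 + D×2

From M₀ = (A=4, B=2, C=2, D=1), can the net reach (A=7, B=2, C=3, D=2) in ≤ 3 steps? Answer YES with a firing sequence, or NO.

step 1: fire t3:  (A=4, B=2, C=2, D=1) → (A=5, B=2, C=1, D=1)
step 2: fire t3:  (A=5, B=2, C=1, D=1) → (A=6, B=2, C=0, D=1)
step 3: fire t5:  (A=6, B=2, C=0, D=1) → (A=7, B=2, C=3, D=2)

YES — reachable via ⟨t3, t3, t5⟩ (3 firings)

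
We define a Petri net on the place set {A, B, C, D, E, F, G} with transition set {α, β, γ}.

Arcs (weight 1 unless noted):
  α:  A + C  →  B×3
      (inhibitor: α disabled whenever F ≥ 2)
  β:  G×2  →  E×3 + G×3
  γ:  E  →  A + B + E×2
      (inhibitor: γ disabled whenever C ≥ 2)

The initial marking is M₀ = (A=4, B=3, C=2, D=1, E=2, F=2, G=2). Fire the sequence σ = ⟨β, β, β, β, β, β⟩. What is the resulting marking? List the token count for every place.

step 1: fire β:  (A=4, B=3, C=2, D=1, E=2, F=2, G=2) → (A=4, B=3, C=2, D=1, E=5, F=2, G=3)
step 2: fire β:  (A=4, B=3, C=2, D=1, E=5, F=2, G=3) → (A=4, B=3, C=2, D=1, E=8, F=2, G=4)
step 3: fire β:  (A=4, B=3, C=2, D=1, E=8, F=2, G=4) → (A=4, B=3, C=2, D=1, E=11, F=2, G=5)
step 4: fire β:  (A=4, B=3, C=2, D=1, E=11, F=2, G=5) → (A=4, B=3, C=2, D=1, E=14, F=2, G=6)
step 5: fire β:  (A=4, B=3, C=2, D=1, E=14, F=2, G=6) → (A=4, B=3, C=2, D=1, E=17, F=2, G=7)
step 6: fire β:  (A=4, B=3, C=2, D=1, E=17, F=2, G=7) → (A=4, B=3, C=2, D=1, E=20, F=2, G=8)

(A=4, B=3, C=2, D=1, E=20, F=2, G=8)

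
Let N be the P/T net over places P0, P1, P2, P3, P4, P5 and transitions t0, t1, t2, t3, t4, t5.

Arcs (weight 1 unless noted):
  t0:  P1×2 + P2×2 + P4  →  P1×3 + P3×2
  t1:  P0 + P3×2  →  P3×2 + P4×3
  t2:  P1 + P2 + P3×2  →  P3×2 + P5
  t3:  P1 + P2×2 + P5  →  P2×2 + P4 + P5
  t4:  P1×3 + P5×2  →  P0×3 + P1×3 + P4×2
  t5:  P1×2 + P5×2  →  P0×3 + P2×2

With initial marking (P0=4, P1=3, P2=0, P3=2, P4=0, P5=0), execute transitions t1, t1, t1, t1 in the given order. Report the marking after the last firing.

(P0=0, P1=3, P2=0, P3=2, P4=12, P5=0)

step 1: fire t1:  (P0=4, P1=3, P2=0, P3=2, P4=0, P5=0) → (P0=3, P1=3, P2=0, P3=2, P4=3, P5=0)
step 2: fire t1:  (P0=3, P1=3, P2=0, P3=2, P4=3, P5=0) → (P0=2, P1=3, P2=0, P3=2, P4=6, P5=0)
step 3: fire t1:  (P0=2, P1=3, P2=0, P3=2, P4=6, P5=0) → (P0=1, P1=3, P2=0, P3=2, P4=9, P5=0)
step 4: fire t1:  (P0=1, P1=3, P2=0, P3=2, P4=9, P5=0) → (P0=0, P1=3, P2=0, P3=2, P4=12, P5=0)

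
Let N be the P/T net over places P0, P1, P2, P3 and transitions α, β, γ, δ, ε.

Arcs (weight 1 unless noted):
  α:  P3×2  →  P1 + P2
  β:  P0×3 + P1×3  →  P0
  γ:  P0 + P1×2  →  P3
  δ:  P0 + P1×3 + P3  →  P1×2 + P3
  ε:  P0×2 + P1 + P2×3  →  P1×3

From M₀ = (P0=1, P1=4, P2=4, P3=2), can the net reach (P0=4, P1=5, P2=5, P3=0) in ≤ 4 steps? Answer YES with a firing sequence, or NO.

NO — not reachable within 4 firings

depth 0: 1 marking
depth 1: 4 markings reached so far
depth 2: 6 markings reached so far
depth 3: 6 markings reached so far
(frontier empty at depth 3; search complete)
target is not among the 6 markings reachable within 4 steps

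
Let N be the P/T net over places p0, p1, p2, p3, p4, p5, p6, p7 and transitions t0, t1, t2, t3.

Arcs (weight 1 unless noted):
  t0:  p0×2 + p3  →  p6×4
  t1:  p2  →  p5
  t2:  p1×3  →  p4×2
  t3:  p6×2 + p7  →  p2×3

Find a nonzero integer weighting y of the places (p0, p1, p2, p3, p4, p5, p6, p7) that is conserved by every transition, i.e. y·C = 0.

y = (p0:1, p1:0, p2:0, p3:-2, p4:0, p5:0, p6:0, p7:0)

Incidence matrix C (rows=places, cols=transitions):
       t0   t1   t2   t3
   p0  -2    0    0    0
   p1   0    0   -3    0
   p2   0   -1    0    3
   p3  -1    0    0    0
   p4   0    0    2    0
   p5   0    1    0    0
   p6   4    0    0   -2
   p7   0    0    0   -1

Candidate y = [1, 0, 0, -2, 0, 0, 0, 0]; check y·C column-wise:
  col t0: 1·-2 + -2·-1 + 0·4 = 0
  col t1: 1·0 + 0·-1 + -2·0 + 0·1 = 0
  col t2: 1·0 + 0·-3 + -2·0 + 0·2 = 0
  col t3: 1·0 + 0·3 + -2·0 + 0·-2 + 0·-1 = 0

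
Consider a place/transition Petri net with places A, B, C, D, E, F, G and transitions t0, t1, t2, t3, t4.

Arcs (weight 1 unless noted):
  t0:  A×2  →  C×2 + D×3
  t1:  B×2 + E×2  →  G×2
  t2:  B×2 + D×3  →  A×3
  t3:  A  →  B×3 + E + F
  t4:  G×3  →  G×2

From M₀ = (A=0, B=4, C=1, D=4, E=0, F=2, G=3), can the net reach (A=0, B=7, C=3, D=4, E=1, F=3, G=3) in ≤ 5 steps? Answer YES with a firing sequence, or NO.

depth 0: 1 marking
depth 1: 3 markings reached so far
depth 2: 6 markings reached so far
depth 3: 11 markings reached so far
depth 4: 18 markings reached so far
depth 5: 26 markings reached so far
target is not among the 26 markings reachable within 5 steps

NO — not reachable within 5 firings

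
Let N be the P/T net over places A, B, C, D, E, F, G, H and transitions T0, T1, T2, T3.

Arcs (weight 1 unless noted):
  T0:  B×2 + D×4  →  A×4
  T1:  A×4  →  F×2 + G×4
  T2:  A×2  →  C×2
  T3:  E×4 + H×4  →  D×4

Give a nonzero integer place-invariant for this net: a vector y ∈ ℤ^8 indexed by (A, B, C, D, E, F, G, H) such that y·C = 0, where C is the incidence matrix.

y = (A:0, B:2, C:0, D:-1, E:-1, F:0, G:0, H:0)

Incidence matrix C (rows=places, cols=transitions):
       T0   T1   T2   T3
    A   4   -4   -2    0
    B  -2    0    0    0
    C   0    0    2    0
    D  -4    0    0    4
    E   0    0    0   -4
    F   0    2    0    0
    G   0    4    0    0
    H   0    0    0   -4

Candidate y = [0, 2, 0, -1, -1, 0, 0, 0]; check y·C column-wise:
  col T0: 0·4 + 2·-2 + -1·-4 + -1·0 = 0
  col T1: 0·-4 + 2·0 + -1·0 + -1·0 + 0·2 + 0·4 = 0
  col T2: 0·-2 + 2·0 + 0·2 + -1·0 + -1·0 = 0
  col T3: 2·0 + -1·4 + -1·-4 + 0·-4 = 0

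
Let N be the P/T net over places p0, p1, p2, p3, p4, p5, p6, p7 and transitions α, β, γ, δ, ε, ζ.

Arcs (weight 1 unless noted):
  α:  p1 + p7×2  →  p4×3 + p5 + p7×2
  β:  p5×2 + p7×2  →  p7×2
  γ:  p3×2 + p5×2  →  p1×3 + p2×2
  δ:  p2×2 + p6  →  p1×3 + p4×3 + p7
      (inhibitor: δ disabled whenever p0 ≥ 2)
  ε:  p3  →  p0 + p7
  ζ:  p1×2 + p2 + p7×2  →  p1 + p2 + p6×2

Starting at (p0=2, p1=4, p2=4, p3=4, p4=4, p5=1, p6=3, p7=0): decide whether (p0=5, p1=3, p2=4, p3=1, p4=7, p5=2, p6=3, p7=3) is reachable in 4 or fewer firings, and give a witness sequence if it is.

YES — reachable via ⟨ε, ε, α, ε⟩ (4 firings)

step 1: fire ε:  (p0=2, p1=4, p2=4, p3=4, p4=4, p5=1, p6=3, p7=0) → (p0=3, p1=4, p2=4, p3=3, p4=4, p5=1, p6=3, p7=1)
step 2: fire ε:  (p0=3, p1=4, p2=4, p3=3, p4=4, p5=1, p6=3, p7=1) → (p0=4, p1=4, p2=4, p3=2, p4=4, p5=1, p6=3, p7=2)
step 3: fire α:  (p0=4, p1=4, p2=4, p3=2, p4=4, p5=1, p6=3, p7=2) → (p0=4, p1=3, p2=4, p3=2, p4=7, p5=2, p6=3, p7=2)
step 4: fire ε:  (p0=4, p1=3, p2=4, p3=2, p4=7, p5=2, p6=3, p7=2) → (p0=5, p1=3, p2=4, p3=1, p4=7, p5=2, p6=3, p7=3)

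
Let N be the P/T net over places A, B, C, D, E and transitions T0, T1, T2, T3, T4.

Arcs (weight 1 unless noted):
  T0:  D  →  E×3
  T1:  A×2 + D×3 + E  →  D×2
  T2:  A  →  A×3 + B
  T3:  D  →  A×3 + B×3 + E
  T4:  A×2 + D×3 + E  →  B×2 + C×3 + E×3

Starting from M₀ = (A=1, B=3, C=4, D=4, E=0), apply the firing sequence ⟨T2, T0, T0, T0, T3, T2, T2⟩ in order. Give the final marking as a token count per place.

(A=10, B=9, C=4, D=0, E=10)

step 1: fire T2:  (A=1, B=3, C=4, D=4, E=0) → (A=3, B=4, C=4, D=4, E=0)
step 2: fire T0:  (A=3, B=4, C=4, D=4, E=0) → (A=3, B=4, C=4, D=3, E=3)
step 3: fire T0:  (A=3, B=4, C=4, D=3, E=3) → (A=3, B=4, C=4, D=2, E=6)
step 4: fire T0:  (A=3, B=4, C=4, D=2, E=6) → (A=3, B=4, C=4, D=1, E=9)
step 5: fire T3:  (A=3, B=4, C=4, D=1, E=9) → (A=6, B=7, C=4, D=0, E=10)
step 6: fire T2:  (A=6, B=7, C=4, D=0, E=10) → (A=8, B=8, C=4, D=0, E=10)
step 7: fire T2:  (A=8, B=8, C=4, D=0, E=10) → (A=10, B=9, C=4, D=0, E=10)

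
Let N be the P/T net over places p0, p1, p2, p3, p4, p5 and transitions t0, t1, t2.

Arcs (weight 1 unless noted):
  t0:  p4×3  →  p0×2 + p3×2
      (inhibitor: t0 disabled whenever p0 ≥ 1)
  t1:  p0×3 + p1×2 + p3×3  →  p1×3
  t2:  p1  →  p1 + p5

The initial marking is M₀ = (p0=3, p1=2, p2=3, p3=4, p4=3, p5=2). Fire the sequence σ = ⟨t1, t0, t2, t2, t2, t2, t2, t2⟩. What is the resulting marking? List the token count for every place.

step 1: fire t1:  (p0=3, p1=2, p2=3, p3=4, p4=3, p5=2) → (p0=0, p1=3, p2=3, p3=1, p4=3, p5=2)
step 2: fire t0:  (p0=0, p1=3, p2=3, p3=1, p4=3, p5=2) → (p0=2, p1=3, p2=3, p3=3, p4=0, p5=2)
step 3: fire t2:  (p0=2, p1=3, p2=3, p3=3, p4=0, p5=2) → (p0=2, p1=3, p2=3, p3=3, p4=0, p5=3)
step 4: fire t2:  (p0=2, p1=3, p2=3, p3=3, p4=0, p5=3) → (p0=2, p1=3, p2=3, p3=3, p4=0, p5=4)
step 5: fire t2:  (p0=2, p1=3, p2=3, p3=3, p4=0, p5=4) → (p0=2, p1=3, p2=3, p3=3, p4=0, p5=5)
step 6: fire t2:  (p0=2, p1=3, p2=3, p3=3, p4=0, p5=5) → (p0=2, p1=3, p2=3, p3=3, p4=0, p5=6)
step 7: fire t2:  (p0=2, p1=3, p2=3, p3=3, p4=0, p5=6) → (p0=2, p1=3, p2=3, p3=3, p4=0, p5=7)
step 8: fire t2:  (p0=2, p1=3, p2=3, p3=3, p4=0, p5=7) → (p0=2, p1=3, p2=3, p3=3, p4=0, p5=8)

(p0=2, p1=3, p2=3, p3=3, p4=0, p5=8)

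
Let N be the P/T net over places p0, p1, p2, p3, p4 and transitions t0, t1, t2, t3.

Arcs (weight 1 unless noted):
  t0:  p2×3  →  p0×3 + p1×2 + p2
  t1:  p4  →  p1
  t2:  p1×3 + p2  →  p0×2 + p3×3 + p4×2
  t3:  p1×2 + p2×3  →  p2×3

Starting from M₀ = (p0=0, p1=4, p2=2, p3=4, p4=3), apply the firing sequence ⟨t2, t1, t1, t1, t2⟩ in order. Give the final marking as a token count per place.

step 1: fire t2:  (p0=0, p1=4, p2=2, p3=4, p4=3) → (p0=2, p1=1, p2=1, p3=7, p4=5)
step 2: fire t1:  (p0=2, p1=1, p2=1, p3=7, p4=5) → (p0=2, p1=2, p2=1, p3=7, p4=4)
step 3: fire t1:  (p0=2, p1=2, p2=1, p3=7, p4=4) → (p0=2, p1=3, p2=1, p3=7, p4=3)
step 4: fire t1:  (p0=2, p1=3, p2=1, p3=7, p4=3) → (p0=2, p1=4, p2=1, p3=7, p4=2)
step 5: fire t2:  (p0=2, p1=4, p2=1, p3=7, p4=2) → (p0=4, p1=1, p2=0, p3=10, p4=4)

(p0=4, p1=1, p2=0, p3=10, p4=4)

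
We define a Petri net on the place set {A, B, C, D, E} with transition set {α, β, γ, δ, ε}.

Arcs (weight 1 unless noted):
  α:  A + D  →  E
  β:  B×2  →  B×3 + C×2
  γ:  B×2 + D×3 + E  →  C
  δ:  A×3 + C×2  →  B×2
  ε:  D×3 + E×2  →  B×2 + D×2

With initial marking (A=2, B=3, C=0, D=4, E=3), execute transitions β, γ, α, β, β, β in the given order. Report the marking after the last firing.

step 1: fire β:  (A=2, B=3, C=0, D=4, E=3) → (A=2, B=4, C=2, D=4, E=3)
step 2: fire γ:  (A=2, B=4, C=2, D=4, E=3) → (A=2, B=2, C=3, D=1, E=2)
step 3: fire α:  (A=2, B=2, C=3, D=1, E=2) → (A=1, B=2, C=3, D=0, E=3)
step 4: fire β:  (A=1, B=2, C=3, D=0, E=3) → (A=1, B=3, C=5, D=0, E=3)
step 5: fire β:  (A=1, B=3, C=5, D=0, E=3) → (A=1, B=4, C=7, D=0, E=3)
step 6: fire β:  (A=1, B=4, C=7, D=0, E=3) → (A=1, B=5, C=9, D=0, E=3)

(A=1, B=5, C=9, D=0, E=3)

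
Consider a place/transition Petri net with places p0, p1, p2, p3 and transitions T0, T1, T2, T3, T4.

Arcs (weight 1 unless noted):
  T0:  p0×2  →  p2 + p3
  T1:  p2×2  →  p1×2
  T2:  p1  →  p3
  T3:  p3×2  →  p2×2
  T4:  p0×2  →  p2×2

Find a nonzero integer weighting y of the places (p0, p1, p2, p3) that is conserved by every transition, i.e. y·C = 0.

Incidence matrix C (rows=places, cols=transitions):
       T0   T1   T2   T3   T4
   p0  -2    0    0    0   -2
   p1   0    2   -1    0    0
   p2   1   -2    0    2    2
   p3   1    0    1   -2    0

Candidate y = [1, 1, 1, 1]; check y·C column-wise:
  col T0: 1·-2 + 1·0 + 1·1 + 1·1 = 0
  col T1: 1·0 + 1·2 + 1·-2 + 1·0 = 0
  col T2: 1·0 + 1·-1 + 1·0 + 1·1 = 0
  col T3: 1·0 + 1·0 + 1·2 + 1·-2 = 0
  col T4: 1·-2 + 1·0 + 1·2 + 1·0 = 0

y = (p0:1, p1:1, p2:1, p3:1)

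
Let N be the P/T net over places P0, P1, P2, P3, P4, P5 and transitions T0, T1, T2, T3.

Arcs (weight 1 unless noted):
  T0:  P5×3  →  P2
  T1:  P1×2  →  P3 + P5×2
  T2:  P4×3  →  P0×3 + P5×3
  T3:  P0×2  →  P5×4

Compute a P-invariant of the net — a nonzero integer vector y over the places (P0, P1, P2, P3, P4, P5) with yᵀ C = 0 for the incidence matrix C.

y = (P0:0, P1:1, P2:0, P3:2, P4:0, P5:0)

Incidence matrix C (rows=places, cols=transitions):
       T0   T1   T2   T3
   P0   0    0    3   -2
   P1   0   -2    0    0
   P2   1    0    0    0
   P3   0    1    0    0
   P4   0    0   -3    0
   P5  -3    2    3    4

Candidate y = [0, 1, 0, 2, 0, 0]; check y·C column-wise:
  col T0: 1·0 + 0·1 + 2·0 + 0·-3 = 0
  col T1: 1·-2 + 2·1 + 0·2 = 0
  col T2: 0·3 + 1·0 + 2·0 + 0·-3 + 0·3 = 0
  col T3: 0·-2 + 1·0 + 2·0 + 0·4 = 0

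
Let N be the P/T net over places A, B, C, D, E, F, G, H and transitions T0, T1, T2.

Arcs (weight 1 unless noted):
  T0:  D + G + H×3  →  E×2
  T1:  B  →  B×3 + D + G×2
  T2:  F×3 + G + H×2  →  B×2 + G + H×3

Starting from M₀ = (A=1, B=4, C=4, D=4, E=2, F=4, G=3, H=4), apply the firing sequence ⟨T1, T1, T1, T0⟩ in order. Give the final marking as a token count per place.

step 1: fire T1:  (A=1, B=4, C=4, D=4, E=2, F=4, G=3, H=4) → (A=1, B=6, C=4, D=5, E=2, F=4, G=5, H=4)
step 2: fire T1:  (A=1, B=6, C=4, D=5, E=2, F=4, G=5, H=4) → (A=1, B=8, C=4, D=6, E=2, F=4, G=7, H=4)
step 3: fire T1:  (A=1, B=8, C=4, D=6, E=2, F=4, G=7, H=4) → (A=1, B=10, C=4, D=7, E=2, F=4, G=9, H=4)
step 4: fire T0:  (A=1, B=10, C=4, D=7, E=2, F=4, G=9, H=4) → (A=1, B=10, C=4, D=6, E=4, F=4, G=8, H=1)

(A=1, B=10, C=4, D=6, E=4, F=4, G=8, H=1)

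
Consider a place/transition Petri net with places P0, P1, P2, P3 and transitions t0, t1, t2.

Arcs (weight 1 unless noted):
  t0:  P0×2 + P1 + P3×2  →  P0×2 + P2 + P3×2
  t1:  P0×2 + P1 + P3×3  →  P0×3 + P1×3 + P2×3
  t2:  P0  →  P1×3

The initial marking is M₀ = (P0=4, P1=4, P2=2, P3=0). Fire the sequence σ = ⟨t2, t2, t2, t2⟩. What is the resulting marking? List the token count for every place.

(P0=0, P1=16, P2=2, P3=0)

step 1: fire t2:  (P0=4, P1=4, P2=2, P3=0) → (P0=3, P1=7, P2=2, P3=0)
step 2: fire t2:  (P0=3, P1=7, P2=2, P3=0) → (P0=2, P1=10, P2=2, P3=0)
step 3: fire t2:  (P0=2, P1=10, P2=2, P3=0) → (P0=1, P1=13, P2=2, P3=0)
step 4: fire t2:  (P0=1, P1=13, P2=2, P3=0) → (P0=0, P1=16, P2=2, P3=0)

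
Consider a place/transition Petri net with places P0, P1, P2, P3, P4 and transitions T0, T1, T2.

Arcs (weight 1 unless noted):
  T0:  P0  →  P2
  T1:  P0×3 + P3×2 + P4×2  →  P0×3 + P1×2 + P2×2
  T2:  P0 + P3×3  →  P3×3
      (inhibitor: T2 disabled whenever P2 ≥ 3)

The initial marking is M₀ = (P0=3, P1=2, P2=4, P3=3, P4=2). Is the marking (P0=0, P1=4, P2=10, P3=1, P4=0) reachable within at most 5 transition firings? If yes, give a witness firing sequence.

NO — not reachable within 5 firings

depth 0: 1 marking
depth 1: 3 markings reached so far
depth 2: 5 markings reached so far
depth 3: 7 markings reached so far
depth 4: 8 markings reached so far
depth 5: 8 markings reached so far
(frontier empty at depth 5; search complete)
target is not among the 8 markings reachable within 5 steps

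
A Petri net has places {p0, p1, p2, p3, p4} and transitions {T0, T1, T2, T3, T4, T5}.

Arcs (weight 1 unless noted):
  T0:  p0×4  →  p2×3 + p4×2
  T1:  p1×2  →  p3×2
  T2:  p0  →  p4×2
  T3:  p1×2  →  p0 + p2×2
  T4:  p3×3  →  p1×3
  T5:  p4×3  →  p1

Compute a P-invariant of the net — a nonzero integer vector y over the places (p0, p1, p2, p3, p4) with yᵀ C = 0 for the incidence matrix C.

y = (p0:2, p1:3, p2:2, p3:3, p4:1)

Incidence matrix C (rows=places, cols=transitions):
       T0   T1   T2   T3   T4   T5
   p0  -4    0   -1    1    0    0
   p1   0   -2    0   -2    3    1
   p2   3    0    0    2    0    0
   p3   0    2    0    0   -3    0
   p4   2    0    2    0    0   -3

Candidate y = [2, 3, 2, 3, 1]; check y·C column-wise:
  col T0: 2·-4 + 3·0 + 2·3 + 3·0 + 1·2 = 0
  col T1: 2·0 + 3·-2 + 2·0 + 3·2 + 1·0 = 0
  col T2: 2·-1 + 3·0 + 2·0 + 3·0 + 1·2 = 0
  col T3: 2·1 + 3·-2 + 2·2 + 3·0 + 1·0 = 0
  col T4: 2·0 + 3·3 + 2·0 + 3·-3 + 1·0 = 0
  col T5: 2·0 + 3·1 + 2·0 + 3·0 + 1·-3 = 0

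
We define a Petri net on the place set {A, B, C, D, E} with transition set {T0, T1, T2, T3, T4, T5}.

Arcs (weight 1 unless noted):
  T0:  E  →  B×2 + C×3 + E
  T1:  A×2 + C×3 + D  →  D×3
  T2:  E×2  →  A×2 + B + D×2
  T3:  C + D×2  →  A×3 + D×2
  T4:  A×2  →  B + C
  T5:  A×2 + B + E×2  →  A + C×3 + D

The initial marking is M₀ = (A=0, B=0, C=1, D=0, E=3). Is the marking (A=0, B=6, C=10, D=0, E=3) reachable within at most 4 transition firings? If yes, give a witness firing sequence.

step 1: fire T0:  (A=0, B=0, C=1, D=0, E=3) → (A=0, B=2, C=4, D=0, E=3)
step 2: fire T0:  (A=0, B=2, C=4, D=0, E=3) → (A=0, B=4, C=7, D=0, E=3)
step 3: fire T0:  (A=0, B=4, C=7, D=0, E=3) → (A=0, B=6, C=10, D=0, E=3)

YES — reachable via ⟨T0, T0, T0⟩ (3 firings)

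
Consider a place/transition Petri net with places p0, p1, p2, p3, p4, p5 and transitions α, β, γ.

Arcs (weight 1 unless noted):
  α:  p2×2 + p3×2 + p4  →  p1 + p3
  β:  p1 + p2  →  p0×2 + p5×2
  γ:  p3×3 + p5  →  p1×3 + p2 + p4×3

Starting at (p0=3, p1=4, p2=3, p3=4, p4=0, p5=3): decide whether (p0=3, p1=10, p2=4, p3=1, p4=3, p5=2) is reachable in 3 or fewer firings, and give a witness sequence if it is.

NO — not reachable within 3 firings

depth 0: 1 marking
depth 1: 3 markings reached so far
depth 2: 5 markings reached so far
depth 3: 7 markings reached so far
target is not among the 7 markings reachable within 3 steps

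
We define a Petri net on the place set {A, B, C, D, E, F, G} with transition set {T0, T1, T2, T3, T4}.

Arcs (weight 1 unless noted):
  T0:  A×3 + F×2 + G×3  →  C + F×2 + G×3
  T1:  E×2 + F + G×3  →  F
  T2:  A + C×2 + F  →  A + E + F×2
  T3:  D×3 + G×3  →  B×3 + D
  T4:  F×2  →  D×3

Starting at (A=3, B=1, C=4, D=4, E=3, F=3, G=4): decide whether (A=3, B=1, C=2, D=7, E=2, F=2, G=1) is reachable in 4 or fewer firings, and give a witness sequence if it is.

step 1: fire T1:  (A=3, B=1, C=4, D=4, E=3, F=3, G=4) → (A=3, B=1, C=4, D=4, E=1, F=3, G=1)
step 2: fire T2:  (A=3, B=1, C=4, D=4, E=1, F=3, G=1) → (A=3, B=1, C=2, D=4, E=2, F=4, G=1)
step 3: fire T4:  (A=3, B=1, C=2, D=4, E=2, F=4, G=1) → (A=3, B=1, C=2, D=7, E=2, F=2, G=1)

YES — reachable via ⟨T1, T2, T4⟩ (3 firings)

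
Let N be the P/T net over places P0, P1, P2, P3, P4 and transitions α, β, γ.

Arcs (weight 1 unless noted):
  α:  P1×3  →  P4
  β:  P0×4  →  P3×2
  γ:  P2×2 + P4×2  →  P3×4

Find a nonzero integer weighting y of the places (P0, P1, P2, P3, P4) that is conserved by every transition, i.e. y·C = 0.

y = (P0:1, P1:0, P2:4, P3:2, P4:0)

Incidence matrix C (rows=places, cols=transitions):
        α    β    γ
   P0   0   -4    0
   P1  -3    0    0
   P2   0    0   -2
   P3   0    2    4
   P4   1    0   -2

Candidate y = [1, 0, 4, 2, 0]; check y·C column-wise:
  col α: 1·0 + 0·-3 + 4·0 + 2·0 + 0·1 = 0
  col β: 1·-4 + 4·0 + 2·2 = 0
  col γ: 1·0 + 4·-2 + 2·4 + 0·-2 = 0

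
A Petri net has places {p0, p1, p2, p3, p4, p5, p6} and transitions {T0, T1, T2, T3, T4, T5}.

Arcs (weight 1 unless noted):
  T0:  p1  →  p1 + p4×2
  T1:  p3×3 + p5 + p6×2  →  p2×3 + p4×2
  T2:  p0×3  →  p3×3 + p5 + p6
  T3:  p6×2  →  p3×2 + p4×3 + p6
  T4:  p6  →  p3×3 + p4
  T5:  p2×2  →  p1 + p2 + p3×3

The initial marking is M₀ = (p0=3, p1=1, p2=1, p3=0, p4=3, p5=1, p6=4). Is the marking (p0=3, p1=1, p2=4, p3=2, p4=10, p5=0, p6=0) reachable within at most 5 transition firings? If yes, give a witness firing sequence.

NO — not reachable within 5 firings

depth 0: 1 marking
depth 1: 5 markings reached so far
depth 2: 16 markings reached so far
depth 3: 41 markings reached so far
depth 4: 86 markings reached so far
depth 5: 153 markings reached so far
target is not among the 153 markings reachable within 5 steps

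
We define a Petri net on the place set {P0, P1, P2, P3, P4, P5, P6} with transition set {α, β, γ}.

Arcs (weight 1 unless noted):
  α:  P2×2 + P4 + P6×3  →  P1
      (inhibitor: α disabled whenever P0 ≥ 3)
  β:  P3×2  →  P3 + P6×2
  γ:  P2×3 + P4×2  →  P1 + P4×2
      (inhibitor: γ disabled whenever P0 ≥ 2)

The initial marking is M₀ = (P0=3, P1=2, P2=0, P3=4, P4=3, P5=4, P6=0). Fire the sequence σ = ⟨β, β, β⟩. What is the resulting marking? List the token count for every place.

step 1: fire β:  (P0=3, P1=2, P2=0, P3=4, P4=3, P5=4, P6=0) → (P0=3, P1=2, P2=0, P3=3, P4=3, P5=4, P6=2)
step 2: fire β:  (P0=3, P1=2, P2=0, P3=3, P4=3, P5=4, P6=2) → (P0=3, P1=2, P2=0, P3=2, P4=3, P5=4, P6=4)
step 3: fire β:  (P0=3, P1=2, P2=0, P3=2, P4=3, P5=4, P6=4) → (P0=3, P1=2, P2=0, P3=1, P4=3, P5=4, P6=6)

(P0=3, P1=2, P2=0, P3=1, P4=3, P5=4, P6=6)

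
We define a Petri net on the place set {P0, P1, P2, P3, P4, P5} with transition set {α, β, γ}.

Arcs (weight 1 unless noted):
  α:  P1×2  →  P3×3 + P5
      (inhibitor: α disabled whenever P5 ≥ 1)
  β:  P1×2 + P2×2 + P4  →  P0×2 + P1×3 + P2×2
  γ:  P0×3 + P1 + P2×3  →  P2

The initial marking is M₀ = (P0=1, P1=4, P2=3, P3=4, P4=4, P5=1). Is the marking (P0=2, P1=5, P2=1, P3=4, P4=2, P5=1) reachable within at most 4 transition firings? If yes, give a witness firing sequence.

step 1: fire β:  (P0=1, P1=4, P2=3, P3=4, P4=4, P5=1) → (P0=3, P1=5, P2=3, P3=4, P4=3, P5=1)
step 2: fire β:  (P0=3, P1=5, P2=3, P3=4, P4=3, P5=1) → (P0=5, P1=6, P2=3, P3=4, P4=2, P5=1)
step 3: fire γ:  (P0=5, P1=6, P2=3, P3=4, P4=2, P5=1) → (P0=2, P1=5, P2=1, P3=4, P4=2, P5=1)

YES — reachable via ⟨β, β, γ⟩ (3 firings)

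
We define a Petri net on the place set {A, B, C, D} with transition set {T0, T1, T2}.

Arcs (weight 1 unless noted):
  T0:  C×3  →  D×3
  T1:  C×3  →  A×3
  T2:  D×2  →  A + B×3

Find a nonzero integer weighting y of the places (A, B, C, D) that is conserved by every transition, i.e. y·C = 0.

Incidence matrix C (rows=places, cols=transitions):
       T0   T1   T2
    A   0    3    1
    B   0    0    3
    C  -3   -3    0
    D   3    0   -2

Candidate y = [3, 1, 3, 3]; check y·C column-wise:
  col T0: 3·0 + 1·0 + 3·-3 + 3·3 = 0
  col T1: 3·3 + 1·0 + 3·-3 + 3·0 = 0
  col T2: 3·1 + 1·3 + 3·0 + 3·-2 = 0

y = (A:3, B:1, C:3, D:3)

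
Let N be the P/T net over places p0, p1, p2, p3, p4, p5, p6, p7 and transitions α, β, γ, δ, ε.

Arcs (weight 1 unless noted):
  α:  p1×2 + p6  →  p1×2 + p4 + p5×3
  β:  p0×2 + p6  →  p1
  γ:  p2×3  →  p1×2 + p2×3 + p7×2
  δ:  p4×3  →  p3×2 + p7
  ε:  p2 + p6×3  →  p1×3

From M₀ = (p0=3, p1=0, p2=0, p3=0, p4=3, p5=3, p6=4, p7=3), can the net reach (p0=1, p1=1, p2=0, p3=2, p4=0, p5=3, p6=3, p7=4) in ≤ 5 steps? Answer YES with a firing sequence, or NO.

step 1: fire β:  (p0=3, p1=0, p2=0, p3=0, p4=3, p5=3, p6=4, p7=3) → (p0=1, p1=1, p2=0, p3=0, p4=3, p5=3, p6=3, p7=3)
step 2: fire δ:  (p0=1, p1=1, p2=0, p3=0, p4=3, p5=3, p6=3, p7=3) → (p0=1, p1=1, p2=0, p3=2, p4=0, p5=3, p6=3, p7=4)

YES — reachable via ⟨β, δ⟩ (2 firings)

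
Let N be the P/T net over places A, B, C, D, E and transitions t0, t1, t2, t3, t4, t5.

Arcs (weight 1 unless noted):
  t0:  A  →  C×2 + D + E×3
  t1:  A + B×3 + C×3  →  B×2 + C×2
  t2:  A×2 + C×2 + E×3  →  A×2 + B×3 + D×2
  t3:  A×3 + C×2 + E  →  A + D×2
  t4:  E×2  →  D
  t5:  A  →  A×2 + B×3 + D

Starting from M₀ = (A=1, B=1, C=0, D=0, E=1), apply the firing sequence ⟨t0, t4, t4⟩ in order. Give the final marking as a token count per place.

(A=0, B=1, C=2, D=3, E=0)

step 1: fire t0:  (A=1, B=1, C=0, D=0, E=1) → (A=0, B=1, C=2, D=1, E=4)
step 2: fire t4:  (A=0, B=1, C=2, D=1, E=4) → (A=0, B=1, C=2, D=2, E=2)
step 3: fire t4:  (A=0, B=1, C=2, D=2, E=2) → (A=0, B=1, C=2, D=3, E=0)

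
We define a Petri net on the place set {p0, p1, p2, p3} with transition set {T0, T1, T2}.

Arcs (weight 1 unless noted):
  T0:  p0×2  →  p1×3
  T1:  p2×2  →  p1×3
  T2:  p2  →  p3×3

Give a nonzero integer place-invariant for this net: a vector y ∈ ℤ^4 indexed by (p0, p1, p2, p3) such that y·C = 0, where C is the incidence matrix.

y = (p0:3, p1:2, p2:3, p3:1)

Incidence matrix C (rows=places, cols=transitions):
       T0   T1   T2
   p0  -2    0    0
   p1   3    3    0
   p2   0   -2   -1
   p3   0    0    3

Candidate y = [3, 2, 3, 1]; check y·C column-wise:
  col T0: 3·-2 + 2·3 + 3·0 + 1·0 = 0
  col T1: 3·0 + 2·3 + 3·-2 + 1·0 = 0
  col T2: 3·0 + 2·0 + 3·-1 + 1·3 = 0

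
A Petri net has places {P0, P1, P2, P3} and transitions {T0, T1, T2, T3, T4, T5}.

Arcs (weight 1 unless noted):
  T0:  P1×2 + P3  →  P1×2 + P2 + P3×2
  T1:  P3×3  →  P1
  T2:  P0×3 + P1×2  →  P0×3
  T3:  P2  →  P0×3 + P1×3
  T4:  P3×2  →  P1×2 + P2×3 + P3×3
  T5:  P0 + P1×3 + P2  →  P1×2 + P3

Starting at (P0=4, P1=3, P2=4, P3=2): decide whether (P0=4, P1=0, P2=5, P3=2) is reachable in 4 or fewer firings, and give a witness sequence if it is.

depth 0: 1 marking
depth 1: 6 markings reached so far
depth 2: 22 markings reached so far
depth 3: 63 markings reached so far
depth 4: 148 markings reached so far
target is not among the 148 markings reachable within 4 steps

NO — not reachable within 4 firings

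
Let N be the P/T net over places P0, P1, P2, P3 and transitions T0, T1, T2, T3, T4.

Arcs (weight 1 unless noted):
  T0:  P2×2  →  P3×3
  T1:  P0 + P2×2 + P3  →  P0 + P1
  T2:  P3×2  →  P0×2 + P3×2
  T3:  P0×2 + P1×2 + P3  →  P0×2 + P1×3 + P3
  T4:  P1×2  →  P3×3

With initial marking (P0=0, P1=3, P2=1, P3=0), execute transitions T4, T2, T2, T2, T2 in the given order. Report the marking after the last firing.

(P0=8, P1=1, P2=1, P3=3)

step 1: fire T4:  (P0=0, P1=3, P2=1, P3=0) → (P0=0, P1=1, P2=1, P3=3)
step 2: fire T2:  (P0=0, P1=1, P2=1, P3=3) → (P0=2, P1=1, P2=1, P3=3)
step 3: fire T2:  (P0=2, P1=1, P2=1, P3=3) → (P0=4, P1=1, P2=1, P3=3)
step 4: fire T2:  (P0=4, P1=1, P2=1, P3=3) → (P0=6, P1=1, P2=1, P3=3)
step 5: fire T2:  (P0=6, P1=1, P2=1, P3=3) → (P0=8, P1=1, P2=1, P3=3)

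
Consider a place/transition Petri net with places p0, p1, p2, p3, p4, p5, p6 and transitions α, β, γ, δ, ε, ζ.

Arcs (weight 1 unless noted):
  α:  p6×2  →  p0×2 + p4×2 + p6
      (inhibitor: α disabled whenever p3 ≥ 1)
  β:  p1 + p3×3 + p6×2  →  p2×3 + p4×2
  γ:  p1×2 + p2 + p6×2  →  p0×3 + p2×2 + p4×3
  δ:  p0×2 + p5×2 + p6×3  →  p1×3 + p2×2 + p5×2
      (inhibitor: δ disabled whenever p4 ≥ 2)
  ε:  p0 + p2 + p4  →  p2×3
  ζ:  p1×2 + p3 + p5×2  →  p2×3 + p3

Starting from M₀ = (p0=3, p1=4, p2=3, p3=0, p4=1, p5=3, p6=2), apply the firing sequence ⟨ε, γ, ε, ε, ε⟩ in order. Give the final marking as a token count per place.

step 1: fire ε:  (p0=3, p1=4, p2=3, p3=0, p4=1, p5=3, p6=2) → (p0=2, p1=4, p2=5, p3=0, p4=0, p5=3, p6=2)
step 2: fire γ:  (p0=2, p1=4, p2=5, p3=0, p4=0, p5=3, p6=2) → (p0=5, p1=2, p2=6, p3=0, p4=3, p5=3, p6=0)
step 3: fire ε:  (p0=5, p1=2, p2=6, p3=0, p4=3, p5=3, p6=0) → (p0=4, p1=2, p2=8, p3=0, p4=2, p5=3, p6=0)
step 4: fire ε:  (p0=4, p1=2, p2=8, p3=0, p4=2, p5=3, p6=0) → (p0=3, p1=2, p2=10, p3=0, p4=1, p5=3, p6=0)
step 5: fire ε:  (p0=3, p1=2, p2=10, p3=0, p4=1, p5=3, p6=0) → (p0=2, p1=2, p2=12, p3=0, p4=0, p5=3, p6=0)

(p0=2, p1=2, p2=12, p3=0, p4=0, p5=3, p6=0)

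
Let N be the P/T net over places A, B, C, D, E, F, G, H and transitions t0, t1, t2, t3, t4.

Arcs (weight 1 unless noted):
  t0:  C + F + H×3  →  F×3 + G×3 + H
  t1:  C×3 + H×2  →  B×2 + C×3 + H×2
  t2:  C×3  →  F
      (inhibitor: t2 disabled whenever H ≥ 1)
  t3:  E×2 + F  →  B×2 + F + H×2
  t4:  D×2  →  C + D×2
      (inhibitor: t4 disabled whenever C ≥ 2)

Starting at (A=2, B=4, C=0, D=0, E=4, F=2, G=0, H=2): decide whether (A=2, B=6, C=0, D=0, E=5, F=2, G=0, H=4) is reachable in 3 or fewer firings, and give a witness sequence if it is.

NO — not reachable within 3 firings

depth 0: 1 marking
depth 1: 2 markings reached so far
depth 2: 3 markings reached so far
depth 3: 3 markings reached so far
(frontier empty at depth 3; search complete)
target is not among the 3 markings reachable within 3 steps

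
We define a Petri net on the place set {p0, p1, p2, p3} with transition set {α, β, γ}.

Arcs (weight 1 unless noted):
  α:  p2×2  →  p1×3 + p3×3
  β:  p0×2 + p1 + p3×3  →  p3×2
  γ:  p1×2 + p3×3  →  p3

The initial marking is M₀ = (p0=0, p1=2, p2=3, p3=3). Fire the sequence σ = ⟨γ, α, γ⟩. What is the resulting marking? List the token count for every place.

(p0=0, p1=1, p2=1, p3=2)

step 1: fire γ:  (p0=0, p1=2, p2=3, p3=3) → (p0=0, p1=0, p2=3, p3=1)
step 2: fire α:  (p0=0, p1=0, p2=3, p3=1) → (p0=0, p1=3, p2=1, p3=4)
step 3: fire γ:  (p0=0, p1=3, p2=1, p3=4) → (p0=0, p1=1, p2=1, p3=2)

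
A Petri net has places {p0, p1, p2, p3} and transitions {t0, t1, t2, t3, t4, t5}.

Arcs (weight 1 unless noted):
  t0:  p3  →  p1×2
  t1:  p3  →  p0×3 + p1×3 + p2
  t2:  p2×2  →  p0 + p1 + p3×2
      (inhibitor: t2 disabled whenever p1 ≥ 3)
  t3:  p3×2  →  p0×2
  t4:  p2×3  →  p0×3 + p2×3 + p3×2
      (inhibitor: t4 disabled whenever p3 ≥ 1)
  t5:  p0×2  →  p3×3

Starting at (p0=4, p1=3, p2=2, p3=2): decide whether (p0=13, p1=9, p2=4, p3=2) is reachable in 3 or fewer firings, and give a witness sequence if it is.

step 1: fire t1:  (p0=4, p1=3, p2=2, p3=2) → (p0=7, p1=6, p2=3, p3=1)
step 2: fire t1:  (p0=7, p1=6, p2=3, p3=1) → (p0=10, p1=9, p2=4, p3=0)
step 3: fire t4:  (p0=10, p1=9, p2=4, p3=0) → (p0=13, p1=9, p2=4, p3=2)

YES — reachable via ⟨t1, t1, t4⟩ (3 firings)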